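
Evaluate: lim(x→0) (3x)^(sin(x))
This is an exponential indeterminate form.

For exponential indeterminate forms, take the natural log:
  Let L = lim(x→0) (3x)^(sin(x))
  Then ln(L) = lim(x→0) [exponent × ln(base)]
  Evaluate using L'Hôpital or standard limits, then exponentiate.
  L = 1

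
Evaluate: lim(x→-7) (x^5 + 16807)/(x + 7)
This is a standard limit.

Factor or rationalize the expression:
  lim(x→-7) (x^5 + 16807)/(x + 7) = 12005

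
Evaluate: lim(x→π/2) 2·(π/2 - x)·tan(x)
This is a 0·∞ indeterminate form.

Rewrite 0·∞ as a quotient (0/0 or ∞/∞ form), then apply L'Hôpital's rule:
  lim(x→π/2) 2·(π/2 - x)·tan(x) = 2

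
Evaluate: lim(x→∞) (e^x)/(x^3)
This is an ∞/∞ indeterminate form.

Apply L'Hôpital's rule: differentiate numerator and denominator separately.
  f(x) = e^(x)   ⇒   f'(x) = e^(x)
  g(x) = x^3   ⇒   g'(x) = 3·x^2
  lim(x→∞) f'(x)/g'(x) = lim(x→∞) (e^(x))/(3·x^2)
  = ∞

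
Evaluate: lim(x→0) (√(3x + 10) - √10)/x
This is a standard limit.

Factor or rationalize the expression:
  lim(x→0) (√(3x + 10) - √10)/x = 3·sqrt(10)/20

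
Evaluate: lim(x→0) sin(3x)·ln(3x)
This is a 0·∞ indeterminate form.

Rewrite 0·∞ as a quotient (0/0 or ∞/∞ form), then apply L'Hôpital's rule:
  lim(x→0) sin(3x)·ln(3x) = 0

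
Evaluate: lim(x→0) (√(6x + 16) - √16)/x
This is a standard limit.

Factor or rationalize the expression:
  lim(x→0) (√(6x + 16) - √16)/x = 3/4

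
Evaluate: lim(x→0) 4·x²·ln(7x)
This is a 0·∞ indeterminate form.

Rewrite 0·∞ as a quotient (0/0 or ∞/∞ form), then apply L'Hôpital's rule:
  lim(x→0) 4·x²·ln(7x) = 0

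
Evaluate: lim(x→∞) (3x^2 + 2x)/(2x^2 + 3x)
This is an ∞/∞ indeterminate form.

Apply L'Hôpital's rule: differentiate numerator and denominator separately.
  f(x) = 3·x^2 + 2·x   ⇒   f'(x) = 6·x + 2
  g(x) = 2·x^2 + 3·x   ⇒   g'(x) = 4·x + 3
  lim(x→∞) f'(x)/g'(x) = lim(x→∞) (6·x + 2)/(4·x + 3)
  = 3/2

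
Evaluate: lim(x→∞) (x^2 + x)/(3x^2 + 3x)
This is an ∞/∞ indeterminate form.

Apply L'Hôpital's rule: differentiate numerator and denominator separately.
  f(x) = x^2 + x   ⇒   f'(x) = 2·x + 1
  g(x) = 3·x^2 + 3·x   ⇒   g'(x) = 6·x + 3
  lim(x→∞) f'(x)/g'(x) = lim(x→∞) (2·x + 1)/(6·x + 3)
  = 1/3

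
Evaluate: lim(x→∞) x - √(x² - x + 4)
This is an ∞-∞ indeterminate form.

Combine fractions or rationalize to convert ∞-∞ to 0/0 form:
  lim(x→∞) x - √(x² - x + 4) = 1/2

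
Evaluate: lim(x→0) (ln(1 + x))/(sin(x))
This is a 0/0 indeterminate form.

Apply L'Hôpital's rule: differentiate numerator and denominator separately.
  f(x) = ln(x + 1)   ⇒   f'(x) = 1/(x + 1)
  g(x) = sin(x)   ⇒   g'(x) = cos(x)
  lim(x→0) f'(x)/g'(x) = lim(x→0) (1/(x + 1))/(cos(x))
  = 1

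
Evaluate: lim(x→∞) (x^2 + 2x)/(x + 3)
This is an ∞/∞ indeterminate form.

Apply L'Hôpital's rule: differentiate numerator and denominator separately.
  f(x) = x^2 + 2·x   ⇒   f'(x) = 2·x + 2
  g(x) = x + 3   ⇒   g'(x) = 1
  lim(x→∞) f'(x)/g'(x) = lim(x→∞) (2·x + 2)/(1)
  = ∞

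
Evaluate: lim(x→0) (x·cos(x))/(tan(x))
This is a 0/0 indeterminate form.

Apply L'Hôpital's rule: differentiate numerator and denominator separately.
  f(x) = x·cos(x)   ⇒   f'(x) = -x·sin(x) + cos(x)
  g(x) = tan(x)   ⇒   g'(x) = tan(x)^2 + 1
  lim(x→0) f'(x)/g'(x) = lim(x→0) (-x·sin(x) + cos(x))/(tan(x)^2 + 1)
  = 1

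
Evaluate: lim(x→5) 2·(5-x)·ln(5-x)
This is a 0·∞ indeterminate form.

Rewrite 0·∞ as a quotient (0/0 or ∞/∞ form), then apply L'Hôpital's rule:
  lim(x→5) 2·(5-x)·ln(5-x) = 0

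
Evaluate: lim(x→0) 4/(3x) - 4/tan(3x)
This is an ∞-∞ indeterminate form.

Combine fractions or rationalize to convert ∞-∞ to 0/0 form:
  lim(x→0) 4/(3x) - 4/tan(3x) = 0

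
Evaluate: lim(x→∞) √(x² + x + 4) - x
This is an ∞-∞ indeterminate form.

Combine fractions or rationalize to convert ∞-∞ to 0/0 form:
  lim(x→∞) √(x² + x + 4) - x = 1/2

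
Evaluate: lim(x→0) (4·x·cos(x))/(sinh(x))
This is a 0/0 indeterminate form.

Apply L'Hôpital's rule: differentiate numerator and denominator separately.
  f(x) = 4·x·cos(x)   ⇒   f'(x) = -4·x·sin(x) + 4·cos(x)
  g(x) = sinh(x)   ⇒   g'(x) = cosh(x)
  lim(x→0) f'(x)/g'(x) = lim(x→0) (-4·x·sin(x) + 4·cos(x))/(cosh(x))
  = 4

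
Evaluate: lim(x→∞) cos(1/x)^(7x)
This is an exponential indeterminate form.

For exponential indeterminate forms, take the natural log:
  Let L = lim(x→∞) cos(1/x)^(7x)
  Then ln(L) = lim(x→∞) [exponent × ln(base)]
  Evaluate using L'Hôpital or standard limits, then exponentiate.
  L = 1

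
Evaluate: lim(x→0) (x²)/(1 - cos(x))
This is a 0/0 indeterminate form.

Apply L'Hôpital's rule: differentiate numerator and denominator separately.
  f(x) = x^2   ⇒   f'(x) = 2·x
  g(x) = 1 - cos(x)   ⇒   g'(x) = sin(x)
  lim(x→0) f'(x)/g'(x) = lim(x→0) (2·x)/(sin(x))
  = 2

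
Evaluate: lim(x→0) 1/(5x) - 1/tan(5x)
This is an ∞-∞ indeterminate form.

Combine fractions or rationalize to convert ∞-∞ to 0/0 form:
  lim(x→0) 1/(5x) - 1/tan(5x) = 0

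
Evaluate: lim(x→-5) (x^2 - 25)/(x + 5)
This is a standard limit.

Factor or rationalize the expression:
  lim(x→-5) (x^2 - 25)/(x + 5) = -10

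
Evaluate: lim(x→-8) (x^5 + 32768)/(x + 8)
This is a standard limit.

Factor or rationalize the expression:
  lim(x→-8) (x^5 + 32768)/(x + 8) = 20480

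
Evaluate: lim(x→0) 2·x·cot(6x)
This is a 0·∞ indeterminate form.

Rewrite 0·∞ as a quotient (0/0 or ∞/∞ form), then apply L'Hôpital's rule:
  lim(x→0) 2·x·cot(6x) = 1/3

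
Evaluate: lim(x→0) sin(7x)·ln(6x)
This is a 0·∞ indeterminate form.

Rewrite 0·∞ as a quotient (0/0 or ∞/∞ form), then apply L'Hôpital's rule:
  lim(x→0) sin(7x)·ln(6x) = 0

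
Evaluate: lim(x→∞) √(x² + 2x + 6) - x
This is an ∞-∞ indeterminate form.

Combine fractions or rationalize to convert ∞-∞ to 0/0 form:
  lim(x→∞) √(x² + 2x + 6) - x = 1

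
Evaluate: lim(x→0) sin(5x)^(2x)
This is an exponential indeterminate form.

For exponential indeterminate forms, take the natural log:
  Let L = lim(x→0) sin(5x)^(2x)
  Then ln(L) = lim(x→0) [exponent × ln(base)]
  Evaluate using L'Hôpital or standard limits, then exponentiate.
  L = 1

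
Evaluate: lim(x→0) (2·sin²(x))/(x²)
This is a 0/0 indeterminate form.

Apply L'Hôpital's rule: differentiate numerator and denominator separately.
  f(x) = 2·sin(x)^2   ⇒   f'(x) = 4·sin(x)·cos(x)
  g(x) = x^2   ⇒   g'(x) = 2·x
  lim(x→0) f'(x)/g'(x) = lim(x→0) (4·sin(x)·cos(x))/(2·x)
  = 2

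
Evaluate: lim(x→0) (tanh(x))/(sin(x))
This is a 0/0 indeterminate form.

Apply L'Hôpital's rule: differentiate numerator and denominator separately.
  f(x) = tanh(x)   ⇒   f'(x) = 1 - tanh(x)^2
  g(x) = sin(x)   ⇒   g'(x) = cos(x)
  lim(x→0) f'(x)/g'(x) = lim(x→0) (1 - tanh(x)^2)/(cos(x))
  = 1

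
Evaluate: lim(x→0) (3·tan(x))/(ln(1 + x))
This is a 0/0 indeterminate form.

Apply L'Hôpital's rule: differentiate numerator and denominator separately.
  f(x) = 3·tan(x)   ⇒   f'(x) = 3·tan(x)^2 + 3
  g(x) = ln(x + 1)   ⇒   g'(x) = 1/(x + 1)
  lim(x→0) f'(x)/g'(x) = lim(x→0) (3·tan(x)^2 + 3)/(1/(x + 1))
  = 3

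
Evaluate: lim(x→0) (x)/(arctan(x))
This is a 0/0 indeterminate form.

Apply L'Hôpital's rule: differentiate numerator and denominator separately.
  f(x) = x   ⇒   f'(x) = 1
  g(x) = atan(x)   ⇒   g'(x) = 1/(x^2 + 1)
  lim(x→0) f'(x)/g'(x) = lim(x→0) (1)/(1/(x^2 + 1))
  = 1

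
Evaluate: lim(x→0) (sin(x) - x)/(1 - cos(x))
This is a 0/0 indeterminate form.

Apply L'Hôpital's rule: differentiate numerator and denominator separately.
  f(x) = -x + sin(x)   ⇒   f'(x) = cos(x) - 1
  g(x) = 1 - cos(x)   ⇒   g'(x) = sin(x)
  lim(x→0) f'(x)/g'(x) = lim(x→0) (cos(x) - 1)/(sin(x))
  = 0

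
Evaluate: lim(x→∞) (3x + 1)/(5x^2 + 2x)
This is an ∞/∞ indeterminate form.

Apply L'Hôpital's rule: differentiate numerator and denominator separately.
  f(x) = 3·x + 1   ⇒   f'(x) = 3
  g(x) = 5·x^2 + 2·x   ⇒   g'(x) = 10·x + 2
  lim(x→∞) f'(x)/g'(x) = lim(x→∞) (3)/(10·x + 2)
  = 0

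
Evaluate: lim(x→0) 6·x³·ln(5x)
This is a 0·∞ indeterminate form.

Rewrite 0·∞ as a quotient (0/0 or ∞/∞ form), then apply L'Hôpital's rule:
  lim(x→0) 6·x³·ln(5x) = 0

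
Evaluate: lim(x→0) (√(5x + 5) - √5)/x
This is a standard limit.

Factor or rationalize the expression:
  lim(x→0) (√(5x + 5) - √5)/x = sqrt(5)/2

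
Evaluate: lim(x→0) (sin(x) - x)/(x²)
This is a 0/0 indeterminate form.

Apply L'Hôpital's rule: differentiate numerator and denominator separately.
  f(x) = -x + sin(x)   ⇒   f'(x) = cos(x) - 1
  g(x) = x^2   ⇒   g'(x) = 2·x
  lim(x→0) f'(x)/g'(x) = lim(x→0) (cos(x) - 1)/(2·x)
  = 0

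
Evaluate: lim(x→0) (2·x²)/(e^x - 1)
This is a 0/0 indeterminate form.

Apply L'Hôpital's rule: differentiate numerator and denominator separately.
  f(x) = 2·x^2   ⇒   f'(x) = 4·x
  g(x) = e^(x) - 1   ⇒   g'(x) = e^(x)
  lim(x→0) f'(x)/g'(x) = lim(x→0) (4·x)/(e^(x))
  = 0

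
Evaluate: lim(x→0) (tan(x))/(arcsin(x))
This is a 0/0 indeterminate form.

Apply L'Hôpital's rule: differentiate numerator and denominator separately.
  f(x) = tan(x)   ⇒   f'(x) = tan(x)^2 + 1
  g(x) = asin(x)   ⇒   g'(x) = 1/sqrt(1 - x^2)
  lim(x→0) f'(x)/g'(x) = lim(x→0) (tan(x)^2 + 1)/(1/sqrt(1 - x^2))
  = 1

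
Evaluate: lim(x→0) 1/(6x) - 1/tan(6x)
This is an ∞-∞ indeterminate form.

Combine fractions or rationalize to convert ∞-∞ to 0/0 form:
  lim(x→0) 1/(6x) - 1/tan(6x) = 0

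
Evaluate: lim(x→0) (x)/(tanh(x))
This is a 0/0 indeterminate form.

Apply L'Hôpital's rule: differentiate numerator and denominator separately.
  f(x) = x   ⇒   f'(x) = 1
  g(x) = tanh(x)   ⇒   g'(x) = 1 - tanh(x)^2
  lim(x→0) f'(x)/g'(x) = lim(x→0) (1)/(1 - tanh(x)^2)
  = 1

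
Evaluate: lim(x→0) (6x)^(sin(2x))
This is an exponential indeterminate form.

For exponential indeterminate forms, take the natural log:
  Let L = lim(x→0) (6x)^(sin(2x))
  Then ln(L) = lim(x→0) [exponent × ln(base)]
  Evaluate using L'Hôpital or standard limits, then exponentiate.
  L = 1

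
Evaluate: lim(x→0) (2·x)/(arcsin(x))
This is a 0/0 indeterminate form.

Apply L'Hôpital's rule: differentiate numerator and denominator separately.
  f(x) = 2·x   ⇒   f'(x) = 2
  g(x) = asin(x)   ⇒   g'(x) = 1/sqrt(1 - x^2)
  lim(x→0) f'(x)/g'(x) = lim(x→0) (2)/(1/sqrt(1 - x^2))
  = 2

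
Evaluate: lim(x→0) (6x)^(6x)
This is an exponential indeterminate form.

For exponential indeterminate forms, take the natural log:
  Let L = lim(x→0) (6x)^(6x)
  Then ln(L) = lim(x→0) [exponent × ln(base)]
  Evaluate using L'Hôpital or standard limits, then exponentiate.
  L = 1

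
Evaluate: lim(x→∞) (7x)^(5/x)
This is an exponential indeterminate form.

For exponential indeterminate forms, take the natural log:
  Let L = lim(x→∞) (7x)^(5/x)
  Then ln(L) = lim(x→∞) [exponent × ln(base)]
  Evaluate using L'Hôpital or standard limits, then exponentiate.
  L = 1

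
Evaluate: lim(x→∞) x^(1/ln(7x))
This is an exponential indeterminate form.

For exponential indeterminate forms, take the natural log:
  Let L = lim(x→∞) x^(1/ln(7x))
  Then ln(L) = lim(x→∞) [exponent × ln(base)]
  Evaluate using L'Hôpital or standard limits, then exponentiate.
  L = e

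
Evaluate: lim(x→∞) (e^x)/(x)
This is an ∞/∞ indeterminate form.

Apply L'Hôpital's rule: differentiate numerator and denominator separately.
  f(x) = e^(x)   ⇒   f'(x) = e^(x)
  g(x) = x   ⇒   g'(x) = 1
  lim(x→∞) f'(x)/g'(x) = lim(x→∞) (e^(x))/(1)
  = ∞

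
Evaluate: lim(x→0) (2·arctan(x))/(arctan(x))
This is a 0/0 indeterminate form.

Apply L'Hôpital's rule: differentiate numerator and denominator separately.
  f(x) = 2·atan(x)   ⇒   f'(x) = 2/(x^2 + 1)
  g(x) = atan(x)   ⇒   g'(x) = 1/(x^2 + 1)
  lim(x→0) f'(x)/g'(x) = lim(x→0) (2/(x^2 + 1))/(1/(x^2 + 1))
  = 2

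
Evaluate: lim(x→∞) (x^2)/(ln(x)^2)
This is an ∞/∞ indeterminate form.

Apply L'Hôpital's rule: differentiate numerator and denominator separately.
  f(x) = x^2   ⇒   f'(x) = 2·x
  g(x) = ln(x)^2   ⇒   g'(x) = 2·ln(x)/x
  lim(x→∞) f'(x)/g'(x) = lim(x→∞) (2·x)/(2·ln(x)/x)
  = ∞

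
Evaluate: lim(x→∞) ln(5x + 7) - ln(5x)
This is an ∞-∞ indeterminate form.

Combine fractions or rationalize to convert ∞-∞ to 0/0 form:
  lim(x→∞) ln(5x + 7) - ln(5x) = 0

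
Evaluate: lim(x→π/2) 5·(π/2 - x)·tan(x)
This is a 0·∞ indeterminate form.

Rewrite 0·∞ as a quotient (0/0 or ∞/∞ form), then apply L'Hôpital's rule:
  lim(x→π/2) 5·(π/2 - x)·tan(x) = 5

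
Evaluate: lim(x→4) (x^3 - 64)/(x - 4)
This is a standard limit.

Factor or rationalize the expression:
  lim(x→4) (x^3 - 64)/(x - 4) = 48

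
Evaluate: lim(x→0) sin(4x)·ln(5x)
This is a 0·∞ indeterminate form.

Rewrite 0·∞ as a quotient (0/0 or ∞/∞ form), then apply L'Hôpital's rule:
  lim(x→0) sin(4x)·ln(5x) = 0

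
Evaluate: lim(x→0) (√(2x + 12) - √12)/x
This is a standard limit.

Factor or rationalize the expression:
  lim(x→0) (√(2x + 12) - √12)/x = sqrt(3)/6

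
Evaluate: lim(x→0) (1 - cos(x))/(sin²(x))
This is a 0/0 indeterminate form.

Apply L'Hôpital's rule: differentiate numerator and denominator separately.
  f(x) = 1 - cos(x)   ⇒   f'(x) = sin(x)
  g(x) = sin(x)^2   ⇒   g'(x) = 2·sin(x)·cos(x)
  lim(x→0) f'(x)/g'(x) = lim(x→0) (sin(x))/(2·sin(x)·cos(x))
  = 1/2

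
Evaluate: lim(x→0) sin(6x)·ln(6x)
This is a 0·∞ indeterminate form.

Rewrite 0·∞ as a quotient (0/0 or ∞/∞ form), then apply L'Hôpital's rule:
  lim(x→0) sin(6x)·ln(6x) = 0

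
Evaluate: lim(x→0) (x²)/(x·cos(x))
This is a 0/0 indeterminate form.

Apply L'Hôpital's rule: differentiate numerator and denominator separately.
  f(x) = x^2   ⇒   f'(x) = 2·x
  g(x) = x·cos(x)   ⇒   g'(x) = -x·sin(x) + cos(x)
  lim(x→0) f'(x)/g'(x) = lim(x→0) (2·x)/(-x·sin(x) + cos(x))
  = 0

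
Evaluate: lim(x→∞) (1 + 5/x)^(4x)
This is an exponential indeterminate form.

For exponential indeterminate forms, take the natural log:
  Let L = lim(x→∞) (1 + 5/x)^(4x)
  Then ln(L) = lim(x→∞) [exponent × ln(base)]
  Evaluate using L'Hôpital or standard limits, then exponentiate.
  L = e^(20)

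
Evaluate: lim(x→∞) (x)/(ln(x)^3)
This is an ∞/∞ indeterminate form.

Apply L'Hôpital's rule: differentiate numerator and denominator separately.
  f(x) = x   ⇒   f'(x) = 1
  g(x) = ln(x)^3   ⇒   g'(x) = 3·ln(x)^2/x
  lim(x→∞) f'(x)/g'(x) = lim(x→∞) (1)/(3·ln(x)^2/x)
  = ∞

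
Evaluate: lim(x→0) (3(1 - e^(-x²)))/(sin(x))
This is a 0/0 indeterminate form.

Apply L'Hôpital's rule: differentiate numerator and denominator separately.
  f(x) = 3 - 3·e^(-x^2)   ⇒   f'(x) = 6·x·e^(-x^2)
  g(x) = sin(x)   ⇒   g'(x) = cos(x)
  lim(x→0) f'(x)/g'(x) = lim(x→0) (6·x·e^(-x^2))/(cos(x))
  = 0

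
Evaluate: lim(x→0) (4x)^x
This is an exponential indeterminate form.

For exponential indeterminate forms, take the natural log:
  Let L = lim(x→0) (4x)^x
  Then ln(L) = lim(x→0) [exponent × ln(base)]
  Evaluate using L'Hôpital or standard limits, then exponentiate.
  L = 1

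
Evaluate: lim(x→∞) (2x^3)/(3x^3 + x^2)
This is an ∞/∞ indeterminate form.

Apply L'Hôpital's rule: differentiate numerator and denominator separately.
  f(x) = 2·x^3   ⇒   f'(x) = 6·x^2
  g(x) = 3·x^3 + x^2   ⇒   g'(x) = 9·x^2 + 2·x
  lim(x→∞) f'(x)/g'(x) = lim(x→∞) (6·x^2)/(9·x^2 + 2·x)
  = 2/3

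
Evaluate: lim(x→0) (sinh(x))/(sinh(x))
This is a 0/0 indeterminate form.

Apply L'Hôpital's rule: differentiate numerator and denominator separately.
  f(x) = sinh(x)   ⇒   f'(x) = cosh(x)
  g(x) = sinh(x)   ⇒   g'(x) = cosh(x)
  lim(x→0) f'(x)/g'(x) = lim(x→0) (cosh(x))/(cosh(x))
  = 1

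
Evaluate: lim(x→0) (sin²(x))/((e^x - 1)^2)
This is a 0/0 indeterminate form.

Apply L'Hôpital's rule: differentiate numerator and denominator separately.
  f(x) = sin(x)^2   ⇒   f'(x) = 2·sin(x)·cos(x)
  g(x) = (e^(x) - 1)^2   ⇒   g'(x) = 2·(e^(x) - 1)·e^(x)
  lim(x→0) f'(x)/g'(x) = lim(x→0) (2·sin(x)·cos(x))/(2·(e^(x) - 1)·e^(x))
  = 1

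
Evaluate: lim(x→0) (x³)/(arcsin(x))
This is a 0/0 indeterminate form.

Apply L'Hôpital's rule: differentiate numerator and denominator separately.
  f(x) = x^3   ⇒   f'(x) = 3·x^2
  g(x) = asin(x)   ⇒   g'(x) = 1/sqrt(1 - x^2)
  lim(x→0) f'(x)/g'(x) = lim(x→0) (3·x^2)/(1/sqrt(1 - x^2))
  = 0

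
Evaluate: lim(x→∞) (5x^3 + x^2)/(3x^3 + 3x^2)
This is an ∞/∞ indeterminate form.

Apply L'Hôpital's rule: differentiate numerator and denominator separately.
  f(x) = 5·x^3 + x^2   ⇒   f'(x) = 15·x^2 + 2·x
  g(x) = 3·x^3 + 3·x^2   ⇒   g'(x) = 9·x^2 + 6·x
  lim(x→∞) f'(x)/g'(x) = lim(x→∞) (15·x^2 + 2·x)/(9·x^2 + 6·x)
  = 5/3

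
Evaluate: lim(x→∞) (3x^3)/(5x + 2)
This is an ∞/∞ indeterminate form.

Apply L'Hôpital's rule: differentiate numerator and denominator separately.
  f(x) = 3·x^3   ⇒   f'(x) = 9·x^2
  g(x) = 5·x + 2   ⇒   g'(x) = 5
  lim(x→∞) f'(x)/g'(x) = lim(x→∞) (9·x^2)/(5)
  = ∞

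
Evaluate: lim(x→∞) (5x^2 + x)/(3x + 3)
This is an ∞/∞ indeterminate form.

Apply L'Hôpital's rule: differentiate numerator and denominator separately.
  f(x) = 5·x^2 + x   ⇒   f'(x) = 10·x + 1
  g(x) = 3·x + 3   ⇒   g'(x) = 3
  lim(x→∞) f'(x)/g'(x) = lim(x→∞) (10·x + 1)/(3)
  = ∞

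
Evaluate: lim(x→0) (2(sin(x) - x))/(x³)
This is a 0/0 indeterminate form.

Apply L'Hôpital's rule: differentiate numerator and denominator separately.
  f(x) = -2·x + 2·sin(x)   ⇒   f'(x) = 2·cos(x) - 2
  g(x) = x^3   ⇒   g'(x) = 3·x^2
  lim(x→0) f'(x)/g'(x) = lim(x→0) (2·cos(x) - 2)/(3·x^2)
  = -1/3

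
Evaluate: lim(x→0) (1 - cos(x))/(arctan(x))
This is a 0/0 indeterminate form.

Apply L'Hôpital's rule: differentiate numerator and denominator separately.
  f(x) = 1 - cos(x)   ⇒   f'(x) = sin(x)
  g(x) = atan(x)   ⇒   g'(x) = 1/(x^2 + 1)
  lim(x→0) f'(x)/g'(x) = lim(x→0) (sin(x))/(1/(x^2 + 1))
  = 0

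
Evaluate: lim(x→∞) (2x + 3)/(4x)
This is an ∞/∞ indeterminate form.

Apply L'Hôpital's rule: differentiate numerator and denominator separately.
  f(x) = 2·x + 3   ⇒   f'(x) = 2
  g(x) = 4·x   ⇒   g'(x) = 4
  lim(x→∞) f'(x)/g'(x) = lim(x→∞) (2)/(4)
  = 1/2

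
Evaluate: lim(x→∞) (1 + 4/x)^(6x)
This is an exponential indeterminate form.

For exponential indeterminate forms, take the natural log:
  Let L = lim(x→∞) (1 + 4/x)^(6x)
  Then ln(L) = lim(x→∞) [exponent × ln(base)]
  Evaluate using L'Hôpital or standard limits, then exponentiate.
  L = e^(24)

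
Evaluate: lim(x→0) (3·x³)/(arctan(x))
This is a 0/0 indeterminate form.

Apply L'Hôpital's rule: differentiate numerator and denominator separately.
  f(x) = 3·x^3   ⇒   f'(x) = 9·x^2
  g(x) = atan(x)   ⇒   g'(x) = 1/(x^2 + 1)
  lim(x→0) f'(x)/g'(x) = lim(x→0) (9·x^2)/(1/(x^2 + 1))
  = 0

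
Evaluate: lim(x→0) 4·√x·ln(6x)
This is a 0·∞ indeterminate form.

Rewrite 0·∞ as a quotient (0/0 or ∞/∞ form), then apply L'Hôpital's rule:
  lim(x→0) 4·√x·ln(6x) = 0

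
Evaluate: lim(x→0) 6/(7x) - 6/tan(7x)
This is an ∞-∞ indeterminate form.

Combine fractions or rationalize to convert ∞-∞ to 0/0 form:
  lim(x→0) 6/(7x) - 6/tan(7x) = 0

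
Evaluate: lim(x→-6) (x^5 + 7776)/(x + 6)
This is a standard limit.

Factor or rationalize the expression:
  lim(x→-6) (x^5 + 7776)/(x + 6) = 6480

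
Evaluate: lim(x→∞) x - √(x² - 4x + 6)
This is an ∞-∞ indeterminate form.

Combine fractions or rationalize to convert ∞-∞ to 0/0 form:
  lim(x→∞) x - √(x² - 4x + 6) = 2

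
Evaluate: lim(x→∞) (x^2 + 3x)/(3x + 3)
This is an ∞/∞ indeterminate form.

Apply L'Hôpital's rule: differentiate numerator and denominator separately.
  f(x) = x^2 + 3·x   ⇒   f'(x) = 2·x + 3
  g(x) = 3·x + 3   ⇒   g'(x) = 3
  lim(x→∞) f'(x)/g'(x) = lim(x→∞) (2·x + 3)/(3)
  = ∞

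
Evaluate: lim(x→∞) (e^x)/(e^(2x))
This is an ∞/∞ indeterminate form.

Apply L'Hôpital's rule: differentiate numerator and denominator separately.
  f(x) = e^(x)   ⇒   f'(x) = e^(x)
  g(x) = e^(2·x)   ⇒   g'(x) = 2·e^(2·x)
  lim(x→∞) f'(x)/g'(x) = lim(x→∞) (e^(x))/(2·e^(2·x))
  = 0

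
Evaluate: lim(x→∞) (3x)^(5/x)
This is an exponential indeterminate form.

For exponential indeterminate forms, take the natural log:
  Let L = lim(x→∞) (3x)^(5/x)
  Then ln(L) = lim(x→∞) [exponent × ln(base)]
  Evaluate using L'Hôpital or standard limits, then exponentiate.
  L = 1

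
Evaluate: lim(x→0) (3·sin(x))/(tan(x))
This is a 0/0 indeterminate form.

Apply L'Hôpital's rule: differentiate numerator and denominator separately.
  f(x) = 3·sin(x)   ⇒   f'(x) = 3·cos(x)
  g(x) = tan(x)   ⇒   g'(x) = tan(x)^2 + 1
  lim(x→0) f'(x)/g'(x) = lim(x→0) (3·cos(x))/(tan(x)^2 + 1)
  = 3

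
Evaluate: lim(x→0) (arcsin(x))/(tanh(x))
This is a 0/0 indeterminate form.

Apply L'Hôpital's rule: differentiate numerator and denominator separately.
  f(x) = asin(x)   ⇒   f'(x) = 1/sqrt(1 - x^2)
  g(x) = tanh(x)   ⇒   g'(x) = 1 - tanh(x)^2
  lim(x→0) f'(x)/g'(x) = lim(x→0) (1/sqrt(1 - x^2))/(1 - tanh(x)^2)
  = 1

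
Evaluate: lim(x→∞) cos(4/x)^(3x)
This is an exponential indeterminate form.

For exponential indeterminate forms, take the natural log:
  Let L = lim(x→∞) cos(4/x)^(3x)
  Then ln(L) = lim(x→∞) [exponent × ln(base)]
  Evaluate using L'Hôpital or standard limits, then exponentiate.
  L = 1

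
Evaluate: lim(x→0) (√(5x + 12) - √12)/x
This is a standard limit.

Factor or rationalize the expression:
  lim(x→0) (√(5x + 12) - √12)/x = 5·sqrt(3)/12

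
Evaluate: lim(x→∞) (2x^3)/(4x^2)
This is an ∞/∞ indeterminate form.

Apply L'Hôpital's rule: differentiate numerator and denominator separately.
  f(x) = 2·x^3   ⇒   f'(x) = 6·x^2
  g(x) = 4·x^2   ⇒   g'(x) = 8·x
  lim(x→∞) f'(x)/g'(x) = lim(x→∞) (6·x^2)/(8·x)
  = ∞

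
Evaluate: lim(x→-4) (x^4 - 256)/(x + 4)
This is a standard limit.

Factor or rationalize the expression:
  lim(x→-4) (x^4 - 256)/(x + 4) = -256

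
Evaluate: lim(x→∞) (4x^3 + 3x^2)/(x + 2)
This is an ∞/∞ indeterminate form.

Apply L'Hôpital's rule: differentiate numerator and denominator separately.
  f(x) = 4·x^3 + 3·x^2   ⇒   f'(x) = 12·x^2 + 6·x
  g(x) = x + 2   ⇒   g'(x) = 1
  lim(x→∞) f'(x)/g'(x) = lim(x→∞) (12·x^2 + 6·x)/(1)
  = ∞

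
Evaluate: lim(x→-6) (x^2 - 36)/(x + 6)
This is a standard limit.

Factor or rationalize the expression:
  lim(x→-6) (x^2 - 36)/(x + 6) = -12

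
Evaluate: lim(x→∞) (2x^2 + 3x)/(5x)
This is an ∞/∞ indeterminate form.

Apply L'Hôpital's rule: differentiate numerator and denominator separately.
  f(x) = 2·x^2 + 3·x   ⇒   f'(x) = 4·x + 3
  g(x) = 5·x   ⇒   g'(x) = 5
  lim(x→∞) f'(x)/g'(x) = lim(x→∞) (4·x + 3)/(5)
  = ∞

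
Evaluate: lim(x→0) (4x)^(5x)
This is an exponential indeterminate form.

For exponential indeterminate forms, take the natural log:
  Let L = lim(x→0) (4x)^(5x)
  Then ln(L) = lim(x→0) [exponent × ln(base)]
  Evaluate using L'Hôpital or standard limits, then exponentiate.
  L = 1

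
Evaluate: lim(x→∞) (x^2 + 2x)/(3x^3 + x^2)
This is an ∞/∞ indeterminate form.

Apply L'Hôpital's rule: differentiate numerator and denominator separately.
  f(x) = x^2 + 2·x   ⇒   f'(x) = 2·x + 2
  g(x) = 3·x^3 + x^2   ⇒   g'(x) = 9·x^2 + 2·x
  lim(x→∞) f'(x)/g'(x) = lim(x→∞) (2·x + 2)/(9·x^2 + 2·x)
  = 0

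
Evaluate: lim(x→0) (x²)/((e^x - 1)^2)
This is a 0/0 indeterminate form.

Apply L'Hôpital's rule: differentiate numerator and denominator separately.
  f(x) = x^2   ⇒   f'(x) = 2·x
  g(x) = (e^(x) - 1)^2   ⇒   g'(x) = 2·(e^(x) - 1)·e^(x)
  lim(x→0) f'(x)/g'(x) = lim(x→0) (2·x)/(2·(e^(x) - 1)·e^(x))
  = 1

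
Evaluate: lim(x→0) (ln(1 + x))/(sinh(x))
This is a 0/0 indeterminate form.

Apply L'Hôpital's rule: differentiate numerator and denominator separately.
  f(x) = ln(x + 1)   ⇒   f'(x) = 1/(x + 1)
  g(x) = sinh(x)   ⇒   g'(x) = cosh(x)
  lim(x→0) f'(x)/g'(x) = lim(x→0) (1/(x + 1))/(cosh(x))
  = 1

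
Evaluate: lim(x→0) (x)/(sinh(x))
This is a 0/0 indeterminate form.

Apply L'Hôpital's rule: differentiate numerator and denominator separately.
  f(x) = x   ⇒   f'(x) = 1
  g(x) = sinh(x)   ⇒   g'(x) = cosh(x)
  lim(x→0) f'(x)/g'(x) = lim(x→0) (1)/(cosh(x))
  = 1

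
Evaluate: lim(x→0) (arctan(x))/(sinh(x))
This is a 0/0 indeterminate form.

Apply L'Hôpital's rule: differentiate numerator and denominator separately.
  f(x) = atan(x)   ⇒   f'(x) = 1/(x^2 + 1)
  g(x) = sinh(x)   ⇒   g'(x) = cosh(x)
  lim(x→0) f'(x)/g'(x) = lim(x→0) (1/(x^2 + 1))/(cosh(x))
  = 1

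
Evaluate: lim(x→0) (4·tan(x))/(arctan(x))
This is a 0/0 indeterminate form.

Apply L'Hôpital's rule: differentiate numerator and denominator separately.
  f(x) = 4·tan(x)   ⇒   f'(x) = 4·tan(x)^2 + 4
  g(x) = atan(x)   ⇒   g'(x) = 1/(x^2 + 1)
  lim(x→0) f'(x)/g'(x) = lim(x→0) (4·tan(x)^2 + 4)/(1/(x^2 + 1))
  = 4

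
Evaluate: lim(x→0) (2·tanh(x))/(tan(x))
This is a 0/0 indeterminate form.

Apply L'Hôpital's rule: differentiate numerator and denominator separately.
  f(x) = 2·tanh(x)   ⇒   f'(x) = 2 - 2·tanh(x)^2
  g(x) = tan(x)   ⇒   g'(x) = tan(x)^2 + 1
  lim(x→0) f'(x)/g'(x) = lim(x→0) (2 - 2·tanh(x)^2)/(tan(x)^2 + 1)
  = 2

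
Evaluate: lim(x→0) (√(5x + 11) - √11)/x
This is a standard limit.

Factor or rationalize the expression:
  lim(x→0) (√(5x + 11) - √11)/x = 5·sqrt(11)/22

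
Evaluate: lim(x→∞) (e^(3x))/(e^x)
This is an ∞/∞ indeterminate form.

Apply L'Hôpital's rule: differentiate numerator and denominator separately.
  f(x) = e^(3·x)   ⇒   f'(x) = 3·e^(3·x)
  g(x) = e^(x)   ⇒   g'(x) = e^(x)
  lim(x→∞) f'(x)/g'(x) = lim(x→∞) (3·e^(3·x))/(e^(x))
  = ∞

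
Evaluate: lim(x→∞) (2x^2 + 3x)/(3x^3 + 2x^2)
This is an ∞/∞ indeterminate form.

Apply L'Hôpital's rule: differentiate numerator and denominator separately.
  f(x) = 2·x^2 + 3·x   ⇒   f'(x) = 4·x + 3
  g(x) = 3·x^3 + 2·x^2   ⇒   g'(x) = 9·x^2 + 4·x
  lim(x→∞) f'(x)/g'(x) = lim(x→∞) (4·x + 3)/(9·x^2 + 4·x)
  = 0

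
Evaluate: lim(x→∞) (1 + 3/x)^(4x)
This is an exponential indeterminate form.

For exponential indeterminate forms, take the natural log:
  Let L = lim(x→∞) (1 + 3/x)^(4x)
  Then ln(L) = lim(x→∞) [exponent × ln(base)]
  Evaluate using L'Hôpital or standard limits, then exponentiate.
  L = e^(12)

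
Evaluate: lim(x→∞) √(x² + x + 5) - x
This is an ∞-∞ indeterminate form.

Combine fractions or rationalize to convert ∞-∞ to 0/0 form:
  lim(x→∞) √(x² + x + 5) - x = 1/2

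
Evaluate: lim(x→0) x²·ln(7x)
This is a 0·∞ indeterminate form.

Rewrite 0·∞ as a quotient (0/0 or ∞/∞ form), then apply L'Hôpital's rule:
  lim(x→0) x²·ln(7x) = 0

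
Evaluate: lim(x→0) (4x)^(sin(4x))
This is an exponential indeterminate form.

For exponential indeterminate forms, take the natural log:
  Let L = lim(x→0) (4x)^(sin(4x))
  Then ln(L) = lim(x→0) [exponent × ln(base)]
  Evaluate using L'Hôpital or standard limits, then exponentiate.
  L = 1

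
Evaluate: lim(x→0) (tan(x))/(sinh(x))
This is a 0/0 indeterminate form.

Apply L'Hôpital's rule: differentiate numerator and denominator separately.
  f(x) = tan(x)   ⇒   f'(x) = tan(x)^2 + 1
  g(x) = sinh(x)   ⇒   g'(x) = cosh(x)
  lim(x→0) f'(x)/g'(x) = lim(x→0) (tan(x)^2 + 1)/(cosh(x))
  = 1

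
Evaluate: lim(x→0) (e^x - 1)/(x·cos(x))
This is a 0/0 indeterminate form.

Apply L'Hôpital's rule: differentiate numerator and denominator separately.
  f(x) = e^(x) - 1   ⇒   f'(x) = e^(x)
  g(x) = x·cos(x)   ⇒   g'(x) = -x·sin(x) + cos(x)
  lim(x→0) f'(x)/g'(x) = lim(x→0) (e^(x))/(-x·sin(x) + cos(x))
  = 1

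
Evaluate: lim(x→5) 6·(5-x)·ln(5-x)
This is a 0·∞ indeterminate form.

Rewrite 0·∞ as a quotient (0/0 or ∞/∞ form), then apply L'Hôpital's rule:
  lim(x→5) 6·(5-x)·ln(5-x) = 0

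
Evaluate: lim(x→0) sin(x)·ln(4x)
This is a 0·∞ indeterminate form.

Rewrite 0·∞ as a quotient (0/0 or ∞/∞ form), then apply L'Hôpital's rule:
  lim(x→0) sin(x)·ln(4x) = 0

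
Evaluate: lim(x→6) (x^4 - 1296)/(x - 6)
This is a standard limit.

Factor or rationalize the expression:
  lim(x→6) (x^4 - 1296)/(x - 6) = 864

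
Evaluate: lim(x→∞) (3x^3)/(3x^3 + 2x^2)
This is an ∞/∞ indeterminate form.

Apply L'Hôpital's rule: differentiate numerator and denominator separately.
  f(x) = 3·x^3   ⇒   f'(x) = 9·x^2
  g(x) = 3·x^3 + 2·x^2   ⇒   g'(x) = 9·x^2 + 4·x
  lim(x→∞) f'(x)/g'(x) = lim(x→∞) (9·x^2)/(9·x^2 + 4·x)
  = 1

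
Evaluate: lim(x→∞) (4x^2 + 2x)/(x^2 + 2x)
This is an ∞/∞ indeterminate form.

Apply L'Hôpital's rule: differentiate numerator and denominator separately.
  f(x) = 4·x^2 + 2·x   ⇒   f'(x) = 8·x + 2
  g(x) = x^2 + 2·x   ⇒   g'(x) = 2·x + 2
  lim(x→∞) f'(x)/g'(x) = lim(x→∞) (8·x + 2)/(2·x + 2)
  = 4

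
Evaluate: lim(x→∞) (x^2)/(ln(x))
This is an ∞/∞ indeterminate form.

Apply L'Hôpital's rule: differentiate numerator and denominator separately.
  f(x) = x^2   ⇒   f'(x) = 2·x
  g(x) = ln(x)   ⇒   g'(x) = 1/x
  lim(x→∞) f'(x)/g'(x) = lim(x→∞) (2·x)/(1/x)
  = ∞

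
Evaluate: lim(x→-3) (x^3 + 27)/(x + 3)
This is a standard limit.

Factor or rationalize the expression:
  lim(x→-3) (x^3 + 27)/(x + 3) = 27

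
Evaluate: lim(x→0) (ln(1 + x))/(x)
This is a 0/0 indeterminate form.

Apply L'Hôpital's rule: differentiate numerator and denominator separately.
  f(x) = ln(x + 1)   ⇒   f'(x) = 1/(x + 1)
  g(x) = x   ⇒   g'(x) = 1
  lim(x→0) f'(x)/g'(x) = lim(x→0) (1/(x + 1))/(1)
  = 1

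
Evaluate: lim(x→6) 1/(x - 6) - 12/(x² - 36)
This is an ∞-∞ indeterminate form.

Combine fractions or rationalize to convert ∞-∞ to 0/0 form:
  lim(x→6) 1/(x - 6) - 12/(x² - 36) = 1/12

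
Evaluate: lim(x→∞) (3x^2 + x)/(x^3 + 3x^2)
This is an ∞/∞ indeterminate form.

Apply L'Hôpital's rule: differentiate numerator and denominator separately.
  f(x) = 3·x^2 + x   ⇒   f'(x) = 6·x + 1
  g(x) = x^3 + 3·x^2   ⇒   g'(x) = 3·x^2 + 6·x
  lim(x→∞) f'(x)/g'(x) = lim(x→∞) (6·x + 1)/(3·x^2 + 6·x)
  = 0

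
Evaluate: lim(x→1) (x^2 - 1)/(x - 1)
This is a standard limit.

Factor or rationalize the expression:
  lim(x→1) (x^2 - 1)/(x - 1) = 2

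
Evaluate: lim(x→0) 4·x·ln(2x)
This is a 0·∞ indeterminate form.

Rewrite 0·∞ as a quotient (0/0 or ∞/∞ form), then apply L'Hôpital's rule:
  lim(x→0) 4·x·ln(2x) = 0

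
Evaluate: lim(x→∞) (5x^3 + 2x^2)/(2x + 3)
This is an ∞/∞ indeterminate form.

Apply L'Hôpital's rule: differentiate numerator and denominator separately.
  f(x) = 5·x^3 + 2·x^2   ⇒   f'(x) = 15·x^2 + 4·x
  g(x) = 2·x + 3   ⇒   g'(x) = 2
  lim(x→∞) f'(x)/g'(x) = lim(x→∞) (15·x^2 + 4·x)/(2)
  = ∞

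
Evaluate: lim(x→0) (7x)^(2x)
This is an exponential indeterminate form.

For exponential indeterminate forms, take the natural log:
  Let L = lim(x→0) (7x)^(2x)
  Then ln(L) = lim(x→0) [exponent × ln(base)]
  Evaluate using L'Hôpital or standard limits, then exponentiate.
  L = 1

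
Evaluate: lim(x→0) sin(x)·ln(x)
This is a 0·∞ indeterminate form.

Rewrite 0·∞ as a quotient (0/0 or ∞/∞ form), then apply L'Hôpital's rule:
  lim(x→0) sin(x)·ln(x) = 0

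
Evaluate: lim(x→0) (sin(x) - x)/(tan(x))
This is a 0/0 indeterminate form.

Apply L'Hôpital's rule: differentiate numerator and denominator separately.
  f(x) = -x + sin(x)   ⇒   f'(x) = cos(x) - 1
  g(x) = tan(x)   ⇒   g'(x) = tan(x)^2 + 1
  lim(x→0) f'(x)/g'(x) = lim(x→0) (cos(x) - 1)/(tan(x)^2 + 1)
  = 0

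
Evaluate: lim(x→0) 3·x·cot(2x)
This is a 0·∞ indeterminate form.

Rewrite 0·∞ as a quotient (0/0 or ∞/∞ form), then apply L'Hôpital's rule:
  lim(x→0) 3·x·cot(2x) = 3/2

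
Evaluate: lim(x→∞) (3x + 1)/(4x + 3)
This is an ∞/∞ indeterminate form.

Apply L'Hôpital's rule: differentiate numerator and denominator separately.
  f(x) = 3·x + 1   ⇒   f'(x) = 3
  g(x) = 4·x + 3   ⇒   g'(x) = 4
  lim(x→∞) f'(x)/g'(x) = lim(x→∞) (3)/(4)
  = 3/4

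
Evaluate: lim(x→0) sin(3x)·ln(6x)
This is a 0·∞ indeterminate form.

Rewrite 0·∞ as a quotient (0/0 or ∞/∞ form), then apply L'Hôpital's rule:
  lim(x→0) sin(3x)·ln(6x) = 0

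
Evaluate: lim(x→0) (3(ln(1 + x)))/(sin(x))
This is a 0/0 indeterminate form.

Apply L'Hôpital's rule: differentiate numerator and denominator separately.
  f(x) = 3·ln(x + 1)   ⇒   f'(x) = 3/(x + 1)
  g(x) = sin(x)   ⇒   g'(x) = cos(x)
  lim(x→0) f'(x)/g'(x) = lim(x→0) (3/(x + 1))/(cos(x))
  = 3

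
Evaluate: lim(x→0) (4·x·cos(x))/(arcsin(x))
This is a 0/0 indeterminate form.

Apply L'Hôpital's rule: differentiate numerator and denominator separately.
  f(x) = 4·x·cos(x)   ⇒   f'(x) = -4·x·sin(x) + 4·cos(x)
  g(x) = asin(x)   ⇒   g'(x) = 1/sqrt(1 - x^2)
  lim(x→0) f'(x)/g'(x) = lim(x→0) (-4·x·sin(x) + 4·cos(x))/(1/sqrt(1 - x^2))
  = 4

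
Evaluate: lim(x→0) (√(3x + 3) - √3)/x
This is a standard limit.

Factor or rationalize the expression:
  lim(x→0) (√(3x + 3) - √3)/x = sqrt(3)/2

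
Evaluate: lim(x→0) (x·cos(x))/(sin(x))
This is a 0/0 indeterminate form.

Apply L'Hôpital's rule: differentiate numerator and denominator separately.
  f(x) = x·cos(x)   ⇒   f'(x) = -x·sin(x) + cos(x)
  g(x) = sin(x)   ⇒   g'(x) = cos(x)
  lim(x→0) f'(x)/g'(x) = lim(x→0) (-x·sin(x) + cos(x))/(cos(x))
  = 1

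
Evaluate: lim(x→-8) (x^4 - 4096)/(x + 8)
This is a standard limit.

Factor or rationalize the expression:
  lim(x→-8) (x^4 - 4096)/(x + 8) = -2048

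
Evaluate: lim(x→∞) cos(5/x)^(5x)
This is an exponential indeterminate form.

For exponential indeterminate forms, take the natural log:
  Let L = lim(x→∞) cos(5/x)^(5x)
  Then ln(L) = lim(x→∞) [exponent × ln(base)]
  Evaluate using L'Hôpital or standard limits, then exponentiate.
  L = 1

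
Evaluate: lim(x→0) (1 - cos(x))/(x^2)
This is a 0/0 indeterminate form.

Apply L'Hôpital's rule: differentiate numerator and denominator separately.
  f(x) = 1 - cos(x)   ⇒   f'(x) = sin(x)
  g(x) = x^2   ⇒   g'(x) = 2·x
  lim(x→0) f'(x)/g'(x) = lim(x→0) (sin(x))/(2·x)
  = 1/2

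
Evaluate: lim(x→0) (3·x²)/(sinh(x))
This is a 0/0 indeterminate form.

Apply L'Hôpital's rule: differentiate numerator and denominator separately.
  f(x) = 3·x^2   ⇒   f'(x) = 6·x
  g(x) = sinh(x)   ⇒   g'(x) = cosh(x)
  lim(x→0) f'(x)/g'(x) = lim(x→0) (6·x)/(cosh(x))
  = 0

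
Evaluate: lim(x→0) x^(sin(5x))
This is an exponential indeterminate form.

For exponential indeterminate forms, take the natural log:
  Let L = lim(x→0) x^(sin(5x))
  Then ln(L) = lim(x→0) [exponent × ln(base)]
  Evaluate using L'Hôpital or standard limits, then exponentiate.
  L = 1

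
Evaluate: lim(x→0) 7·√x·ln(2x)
This is a 0·∞ indeterminate form.

Rewrite 0·∞ as a quotient (0/0 or ∞/∞ form), then apply L'Hôpital's rule:
  lim(x→0) 7·√x·ln(2x) = 0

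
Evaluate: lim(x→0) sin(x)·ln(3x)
This is a 0·∞ indeterminate form.

Rewrite 0·∞ as a quotient (0/0 or ∞/∞ form), then apply L'Hôpital's rule:
  lim(x→0) sin(x)·ln(3x) = 0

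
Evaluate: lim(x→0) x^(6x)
This is an exponential indeterminate form.

For exponential indeterminate forms, take the natural log:
  Let L = lim(x→0) x^(6x)
  Then ln(L) = lim(x→0) [exponent × ln(base)]
  Evaluate using L'Hôpital or standard limits, then exponentiate.
  L = 1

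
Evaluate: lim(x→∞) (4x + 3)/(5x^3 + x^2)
This is an ∞/∞ indeterminate form.

Apply L'Hôpital's rule: differentiate numerator and denominator separately.
  f(x) = 4·x + 3   ⇒   f'(x) = 4
  g(x) = 5·x^3 + x^2   ⇒   g'(x) = 15·x^2 + 2·x
  lim(x→∞) f'(x)/g'(x) = lim(x→∞) (4)/(15·x^2 + 2·x)
  = 0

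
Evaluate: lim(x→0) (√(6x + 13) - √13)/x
This is a standard limit.

Factor or rationalize the expression:
  lim(x→0) (√(6x + 13) - √13)/x = 3·sqrt(13)/13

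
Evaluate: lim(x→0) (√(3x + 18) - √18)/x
This is a standard limit.

Factor or rationalize the expression:
  lim(x→0) (√(3x + 18) - √18)/x = sqrt(2)/4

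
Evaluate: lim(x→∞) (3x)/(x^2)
This is an ∞/∞ indeterminate form.

Apply L'Hôpital's rule: differentiate numerator and denominator separately.
  f(x) = 3·x   ⇒   f'(x) = 3
  g(x) = x^2   ⇒   g'(x) = 2·x
  lim(x→∞) f'(x)/g'(x) = lim(x→∞) (3)/(2·x)
  = 0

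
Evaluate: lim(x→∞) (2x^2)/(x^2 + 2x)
This is an ∞/∞ indeterminate form.

Apply L'Hôpital's rule: differentiate numerator and denominator separately.
  f(x) = 2·x^2   ⇒   f'(x) = 4·x
  g(x) = x^2 + 2·x   ⇒   g'(x) = 2·x + 2
  lim(x→∞) f'(x)/g'(x) = lim(x→∞) (4·x)/(2·x + 2)
  = 2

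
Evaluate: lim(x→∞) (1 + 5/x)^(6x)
This is an exponential indeterminate form.

For exponential indeterminate forms, take the natural log:
  Let L = lim(x→∞) (1 + 5/x)^(6x)
  Then ln(L) = lim(x→∞) [exponent × ln(base)]
  Evaluate using L'Hôpital or standard limits, then exponentiate.
  L = e^(30)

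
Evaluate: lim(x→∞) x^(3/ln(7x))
This is an exponential indeterminate form.

For exponential indeterminate forms, take the natural log:
  Let L = lim(x→∞) x^(3/ln(7x))
  Then ln(L) = lim(x→∞) [exponent × ln(base)]
  Evaluate using L'Hôpital or standard limits, then exponentiate.
  L = e^(3)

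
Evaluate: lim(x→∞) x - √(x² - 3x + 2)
This is an ∞-∞ indeterminate form.

Combine fractions or rationalize to convert ∞-∞ to 0/0 form:
  lim(x→∞) x - √(x² - 3x + 2) = 3/2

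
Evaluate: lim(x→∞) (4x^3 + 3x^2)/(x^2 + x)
This is an ∞/∞ indeterminate form.

Apply L'Hôpital's rule: differentiate numerator and denominator separately.
  f(x) = 4·x^3 + 3·x^2   ⇒   f'(x) = 12·x^2 + 6·x
  g(x) = x^2 + x   ⇒   g'(x) = 2·x + 1
  lim(x→∞) f'(x)/g'(x) = lim(x→∞) (12·x^2 + 6·x)/(2·x + 1)
  = ∞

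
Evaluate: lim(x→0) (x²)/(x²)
This is a 0/0 indeterminate form.

Apply L'Hôpital's rule: differentiate numerator and denominator separately.
  f(x) = x^2   ⇒   f'(x) = 2·x
  g(x) = x^2   ⇒   g'(x) = 2·x
  lim(x→0) f'(x)/g'(x) = lim(x→0) (2·x)/(2·x)
  = 1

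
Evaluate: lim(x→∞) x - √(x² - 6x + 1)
This is an ∞-∞ indeterminate form.

Combine fractions or rationalize to convert ∞-∞ to 0/0 form:
  lim(x→∞) x - √(x² - 6x + 1) = 3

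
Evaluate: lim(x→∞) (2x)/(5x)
This is an ∞/∞ indeterminate form.

Apply L'Hôpital's rule: differentiate numerator and denominator separately.
  f(x) = 2·x   ⇒   f'(x) = 2
  g(x) = 5·x   ⇒   g'(x) = 5
  lim(x→∞) f'(x)/g'(x) = lim(x→∞) (2)/(5)
  = 2/5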